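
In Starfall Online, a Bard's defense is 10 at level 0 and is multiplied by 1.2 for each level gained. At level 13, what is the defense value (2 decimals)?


value = base * growth^level
= 10 * 1.2^13
= 10 * 10.699321
= 106.99

106.99 defense


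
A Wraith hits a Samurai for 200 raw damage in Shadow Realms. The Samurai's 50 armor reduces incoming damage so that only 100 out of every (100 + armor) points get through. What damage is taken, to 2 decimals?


actual = 200 * 100 / (100 + 50)
= 200 * 100 / 150
= 20000 / 150
= 133.33

133.33 damage


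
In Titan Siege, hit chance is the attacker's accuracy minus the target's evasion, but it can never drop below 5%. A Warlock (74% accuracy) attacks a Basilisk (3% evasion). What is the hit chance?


accuracy - evasion = 74 - 3 = 71
Apply floor: max(71, 5) = 71
Hit chance = 71%

71%


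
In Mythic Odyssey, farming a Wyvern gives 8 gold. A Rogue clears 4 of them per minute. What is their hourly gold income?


Gold per minute = 8 * 4 = 32
Gold per hour = 32 * 60 = 1920

1920 gold/hour


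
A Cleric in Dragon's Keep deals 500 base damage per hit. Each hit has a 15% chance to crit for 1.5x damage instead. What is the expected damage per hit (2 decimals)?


E[dmg] = base * (1 + crit_chance * (crit_mult - 1))
cc as decimal = 15/100 = 0.15
cm - 1 = 1.5 - 1 = 0.5
Bonus factor = 0.15 * 0.5 = 0.075
Total multiplier = 1 + 0.075 = 1.075
Expected damage = 500 * 1.075 = 537.50

537.50 damage


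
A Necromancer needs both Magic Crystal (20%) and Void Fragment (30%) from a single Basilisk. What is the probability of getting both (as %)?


For independent events, P(both) = P(A) * P(B)
= 20% * 30%
= 600 / 100 %
= 6.0%

6.0%


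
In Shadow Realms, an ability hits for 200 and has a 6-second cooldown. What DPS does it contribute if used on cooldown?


DPS = damage / cooldown
= 200 / 6
= 33.33

33.33 DPS


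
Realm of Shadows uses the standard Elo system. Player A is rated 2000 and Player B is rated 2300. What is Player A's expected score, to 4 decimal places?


Elo expected score: Ea = 1/(1 + 10^((Rb-Ra)/400))
Rb - Ra = 2300 - 2000 = 300
(Rb-Ra)/400 = 300/400 = 0.75
10^0.75 = 5.623413
Ea = 1/(1 + 5.623413) = 1/6.623413 = 0.1510

0.1510


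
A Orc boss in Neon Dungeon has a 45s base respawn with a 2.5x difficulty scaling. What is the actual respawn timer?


Respawn time = base * multiplier
= 45 * 2.5
= 112.5 seconds

112.5 seconds


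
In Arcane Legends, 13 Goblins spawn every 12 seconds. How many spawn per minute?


Spawns per minute = count * (60 / interval)
= 13 * (60 / 12)
= 13 * 5.0
= 65.0

65.0 per minute


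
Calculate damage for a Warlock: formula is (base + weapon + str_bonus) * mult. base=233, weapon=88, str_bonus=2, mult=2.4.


Sum base + weapon + str = 233 + 88 + 2 = 323
Multiply by 2.4:
323 * 2.4 = 775.2

775.2 damage


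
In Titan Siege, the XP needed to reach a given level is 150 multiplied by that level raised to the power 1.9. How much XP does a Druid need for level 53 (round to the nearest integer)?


XP = 150 * level^1.9
Substitute level = 53:
XP = 150 * 53^1.9
= 150 * 1888.5311
= 283280

283280 XP


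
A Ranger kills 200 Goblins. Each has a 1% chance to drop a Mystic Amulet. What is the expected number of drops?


Expected drops = kills * (drop_rate / 100)
= 200 * (1 / 100)
= 200 * 0.01
= 2.0

2.0 drops


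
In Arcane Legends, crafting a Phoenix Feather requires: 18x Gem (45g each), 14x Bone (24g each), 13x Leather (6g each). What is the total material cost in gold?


Cost breakdown:
  Gem: 18 * 45 = 810
  Bone: 14 * 24 = 336
  Leather: 13 * 6 = 78
Total = 810 + 336 + 78 = 1224

1224 gold


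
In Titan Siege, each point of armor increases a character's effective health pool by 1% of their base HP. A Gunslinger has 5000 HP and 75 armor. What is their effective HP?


EHP = 5000 * (1 + 75/100)
= 5000 * (1 + 0.75)
= 5000 * 1.75
= 8750.0

8750.0 EHP


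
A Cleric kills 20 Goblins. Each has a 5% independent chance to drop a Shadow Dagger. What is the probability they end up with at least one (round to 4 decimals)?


P(at least one) = 1 - P(none) = 1 - (1-p)^n
p = 5/100 = 0.05
1 - p = 0.95
(1 - p)^20 = 0.95^20 = 0.358486
P(at least one) = 1 - 0.358486 = 0.6415

0.6415


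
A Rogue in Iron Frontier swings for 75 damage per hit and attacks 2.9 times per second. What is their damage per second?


DPS = damage * attack_speed
= 75 * 2.9
= 217.5

217.5 DPS


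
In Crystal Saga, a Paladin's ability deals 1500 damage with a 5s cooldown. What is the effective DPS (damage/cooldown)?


DPS = damage / cooldown
= 1500 / 5
= 300.00

300.00 DPS


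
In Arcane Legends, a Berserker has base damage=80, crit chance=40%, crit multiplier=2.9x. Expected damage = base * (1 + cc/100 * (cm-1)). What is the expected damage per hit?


E[dmg] = base * (1 + crit_chance * (crit_mult - 1))
cc as decimal = 40/100 = 0.4
cm - 1 = 2.9 - 1 = 1.9
Bonus factor = 0.4 * 1.9 = 0.76
Total multiplier = 1 + 0.76 = 1.76
Expected damage = 80 * 1.76 = 140.80

140.80 damage


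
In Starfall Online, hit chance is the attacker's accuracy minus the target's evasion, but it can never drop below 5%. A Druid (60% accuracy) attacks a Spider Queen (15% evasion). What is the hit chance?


accuracy - evasion = 60 - 15 = 45
Apply floor: max(45, 5) = 45
Hit chance = 45%

45%


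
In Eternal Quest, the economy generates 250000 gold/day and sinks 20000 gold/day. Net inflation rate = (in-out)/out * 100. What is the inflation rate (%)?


Net gold = 250000 - 20000 = 230000
Inflation rate = net / sunk * 100 = 230000 / 20000 * 100
= 11.5 * 100
= 1150.00%

1150.00%


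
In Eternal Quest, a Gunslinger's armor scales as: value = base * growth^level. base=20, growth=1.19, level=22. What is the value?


value = base * growth^level
= 20 * 1.19^22
= 20 * 45.923307
= 918.47

918.47 armor


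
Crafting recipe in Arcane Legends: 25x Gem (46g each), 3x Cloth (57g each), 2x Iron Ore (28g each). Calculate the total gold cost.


Cost breakdown:
  Gem: 25 * 46 = 1150
  Cloth: 3 * 57 = 171
  Iron Ore: 2 * 28 = 56
Total = 1150 + 171 + 56 = 1377

1377 gold


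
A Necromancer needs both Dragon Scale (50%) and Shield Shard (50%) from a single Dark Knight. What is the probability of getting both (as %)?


For independent events, P(both) = P(A) * P(B)
= 50% * 50%
= 2500 / 100 %
= 25.0%

25.0%


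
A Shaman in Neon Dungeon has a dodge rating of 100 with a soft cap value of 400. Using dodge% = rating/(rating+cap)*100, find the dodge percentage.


dodge% = 100 / (100 + 400) * 100
= 100 / 500 * 100
= 0.2 * 100
= 20.00%

20.00%


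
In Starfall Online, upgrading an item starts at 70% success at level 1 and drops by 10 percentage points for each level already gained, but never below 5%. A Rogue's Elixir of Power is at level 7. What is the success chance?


raw_rate = 70 - 10 * (7 - 1)
= 70 - 10 * 6
= 70 - 60
= 10
Apply floor: max(10, 5) = 10%

10%


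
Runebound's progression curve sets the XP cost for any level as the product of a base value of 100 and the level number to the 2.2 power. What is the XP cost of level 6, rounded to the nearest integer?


XP = 100 * level^2.2
Substitute level = 6:
XP = 100 * 6^2.2
= 100 * 51.5149
= 5151

5151 XP


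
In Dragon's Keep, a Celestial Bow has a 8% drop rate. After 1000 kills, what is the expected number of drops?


Expected drops = kills * (drop_rate / 100)
= 1000 * (8 / 100)
= 1000 * 0.08
= 80.0

80.0 drops


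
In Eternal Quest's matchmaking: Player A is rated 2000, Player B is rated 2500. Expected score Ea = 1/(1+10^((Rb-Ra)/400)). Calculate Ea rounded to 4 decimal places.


Elo expected score: Ea = 1/(1 + 10^((Rb-Ra)/400))
Rb - Ra = 2500 - 2000 = 500
(Rb-Ra)/400 = 500/400 = 1.25
10^1.25 = 17.782794
Ea = 1/(1 + 17.782794) = 1/18.782794 = 0.0532

0.0532


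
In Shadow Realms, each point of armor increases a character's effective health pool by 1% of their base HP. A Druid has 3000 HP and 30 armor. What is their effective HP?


EHP = 3000 * (1 + 30/100)
= 3000 * (1 + 0.3)
= 3000 * 1.3
= 3900.0

3900.0 EHP


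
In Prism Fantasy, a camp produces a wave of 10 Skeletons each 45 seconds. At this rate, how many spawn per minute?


Spawns per minute = count * (60 / interval)
= 10 * (60 / 45)
= 10 * 1.3333
= 13.33

13.33 per minute


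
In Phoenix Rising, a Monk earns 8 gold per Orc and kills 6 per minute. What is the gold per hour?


Gold per minute = 8 * 6 = 48
Gold per hour = 48 * 60 = 2880

2880 gold/hour


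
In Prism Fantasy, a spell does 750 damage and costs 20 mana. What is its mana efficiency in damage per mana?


Efficiency = damage / mana
= 750 / 20
= 37.50

37.50 dmg/mana


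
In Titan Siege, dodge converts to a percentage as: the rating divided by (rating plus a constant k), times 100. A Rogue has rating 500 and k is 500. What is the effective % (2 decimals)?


effective% = rating / (rating + k) * 100
= 500 / (500 + 500) * 100
= 500 / 1000 * 100
= 0.5 * 100
= 50.00%

50.00%


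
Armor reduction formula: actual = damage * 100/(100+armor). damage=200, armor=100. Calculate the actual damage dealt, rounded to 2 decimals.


actual = 200 * 100 / (100 + 100)
= 200 * 100 / 200
= 20000 / 200
= 100.00

100.00 damage


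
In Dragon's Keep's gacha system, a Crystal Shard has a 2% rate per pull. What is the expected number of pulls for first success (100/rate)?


Expected pulls for a geometric distribution = 1/p = 100 / rate%
= 100 / 2
= 50.0

50.0 pulls


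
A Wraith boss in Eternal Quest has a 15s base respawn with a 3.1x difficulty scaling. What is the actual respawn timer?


Respawn time = base * multiplier
= 15 * 3.1
= 46.5 seconds

46.5 seconds


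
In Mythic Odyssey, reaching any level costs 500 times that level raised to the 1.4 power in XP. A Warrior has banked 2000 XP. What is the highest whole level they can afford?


XP = 500 * level^1.4, so level = (XP / 500)^(1/1.4)
= (2000 / 500)^(1/1.4)
= 4.0^0.7143
= 2.6918
Floor: level = 2

level 2


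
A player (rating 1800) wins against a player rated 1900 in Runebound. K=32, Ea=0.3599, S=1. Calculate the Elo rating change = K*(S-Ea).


Elo update: delta = K * (S - Ea), where S = 1 (wins)
S - Ea = 1 - 0.3599 = 0.6401
Rating change = 32 * 0.6401
= 20.48

20.48 rating points


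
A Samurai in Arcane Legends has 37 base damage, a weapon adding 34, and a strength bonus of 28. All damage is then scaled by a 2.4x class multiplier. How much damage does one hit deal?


Sum base + weapon + str = 37 + 34 + 28 = 99
Multiply by 2.4:
99 * 2.4 = 237.6

237.6 damage


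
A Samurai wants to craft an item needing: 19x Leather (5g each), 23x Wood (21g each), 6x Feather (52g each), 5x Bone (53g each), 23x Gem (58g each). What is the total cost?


Cost breakdown:
  Leather: 19 * 5 = 95
  Wood: 23 * 21 = 483
  Feather: 6 * 52 = 312
  Bone: 5 * 53 = 265
  Gem: 23 * 58 = 1334
Total = 95 + 483 + 312 + 265 + 1334 = 2489

2489 gold


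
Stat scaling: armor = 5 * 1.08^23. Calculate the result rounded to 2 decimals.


value = base * growth^level
= 5 * 1.08^23
= 5 * 5.871464
= 29.36

29.36 armor


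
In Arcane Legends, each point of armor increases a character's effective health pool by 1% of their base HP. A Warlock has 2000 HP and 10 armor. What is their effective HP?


EHP = 2000 * (1 + 10/100)
= 2000 * (1 + 0.1)
= 2000 * 1.1
= 2200.0

2200.0 EHP


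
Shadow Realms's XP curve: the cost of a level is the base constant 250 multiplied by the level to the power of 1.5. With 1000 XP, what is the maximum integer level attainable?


XP = 250 * level^1.5, so level = (XP / 250)^(1/1.5)
= (1000 / 250)^(1/1.5)
= 4.0^0.6667
= 2.5198
Floor: level = 2

level 2


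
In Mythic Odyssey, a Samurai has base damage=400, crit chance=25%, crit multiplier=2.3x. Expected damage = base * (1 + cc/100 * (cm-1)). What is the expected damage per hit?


E[dmg] = base * (1 + crit_chance * (crit_mult - 1))
cc as decimal = 25/100 = 0.25
cm - 1 = 2.3 - 1 = 1.3
Bonus factor = 0.25 * 1.3 = 0.325
Total multiplier = 1 + 0.325 = 1.325
Expected damage = 400 * 1.325 = 530.00

530.00 damage


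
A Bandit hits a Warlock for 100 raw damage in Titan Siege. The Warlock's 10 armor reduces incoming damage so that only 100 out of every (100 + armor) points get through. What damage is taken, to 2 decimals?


actual = 100 * 100 / (100 + 10)
= 100 * 100 / 110
= 10000 / 110
= 90.91

90.91 damage


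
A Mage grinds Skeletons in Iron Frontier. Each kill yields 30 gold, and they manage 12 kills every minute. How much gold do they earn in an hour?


Gold per minute = 30 * 12 = 360
Gold per hour = 360 * 60 = 21600

21600 gold/hour


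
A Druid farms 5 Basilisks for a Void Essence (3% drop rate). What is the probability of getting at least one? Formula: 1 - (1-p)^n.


P(at least one) = 1 - P(none) = 1 - (1-p)^n
p = 3/100 = 0.03
1 - p = 0.97
(1 - p)^5 = 0.97^5 = 0.858734
P(at least one) = 1 - 0.858734 = 0.1413

0.1413


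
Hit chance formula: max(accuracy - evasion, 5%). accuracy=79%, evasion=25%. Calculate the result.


accuracy - evasion = 79 - 25 = 54
Apply floor: max(54, 5) = 54
Hit chance = 54%

54%


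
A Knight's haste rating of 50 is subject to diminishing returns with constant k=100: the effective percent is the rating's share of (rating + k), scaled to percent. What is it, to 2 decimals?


effective% = rating / (rating + k) * 100
= 50 / (50 + 100) * 100
= 50 / 150 * 100
= 0.333333 * 100
= 33.33%

33.33%


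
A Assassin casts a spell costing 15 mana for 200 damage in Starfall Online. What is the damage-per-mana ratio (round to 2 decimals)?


Efficiency = damage / mana
= 200 / 15
= 13.33

13.33 dmg/mana


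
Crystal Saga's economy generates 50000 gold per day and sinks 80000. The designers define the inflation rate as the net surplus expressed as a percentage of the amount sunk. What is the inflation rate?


Net gold = 50000 - 80000 = -30000
Inflation rate = net / sunk * 100 = -30000 / 80000 * 100
= -0.375 * 100
= -37.50%

-37.50%


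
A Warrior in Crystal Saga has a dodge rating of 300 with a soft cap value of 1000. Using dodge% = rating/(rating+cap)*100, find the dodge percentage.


dodge% = 300 / (300 + 1000) * 100
= 300 / 1300 * 100
= 0.230769 * 100
= 23.08%

23.08%


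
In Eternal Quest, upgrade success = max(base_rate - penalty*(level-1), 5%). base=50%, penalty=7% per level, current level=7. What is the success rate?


raw_rate = 50 - 7 * (7 - 1)
= 50 - 7 * 6
= 50 - 42
= 8
Apply floor: max(8, 5) = 8%

8%


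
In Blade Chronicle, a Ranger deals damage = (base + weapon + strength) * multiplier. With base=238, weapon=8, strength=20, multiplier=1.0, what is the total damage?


Sum base + weapon + str = 238 + 8 + 20 = 266
Multiply by 1.0:
266 * 1.0 = 266.0

266.0 damage


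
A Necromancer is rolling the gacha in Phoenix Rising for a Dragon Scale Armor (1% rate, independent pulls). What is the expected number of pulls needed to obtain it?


Expected pulls for a geometric distribution = 1/p = 100 / rate%
= 100 / 1
= 100.0

100.0 pulls


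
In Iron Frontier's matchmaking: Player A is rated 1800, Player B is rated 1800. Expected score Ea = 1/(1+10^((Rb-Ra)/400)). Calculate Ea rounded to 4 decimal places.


Elo expected score: Ea = 1/(1 + 10^((Rb-Ra)/400))
Rb - Ra = 1800 - 1800 = 0
(Rb-Ra)/400 = 0/400 = 0.0
10^0.0 = 1.0
Ea = 1/(1 + 1.0) = 1/2.0 = 0.5000

0.5000


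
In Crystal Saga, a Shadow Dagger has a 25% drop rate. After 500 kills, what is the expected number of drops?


Expected drops = kills * (drop_rate / 100)
= 500 * (25 / 100)
= 500 * 0.25
= 125.0

125.0 drops


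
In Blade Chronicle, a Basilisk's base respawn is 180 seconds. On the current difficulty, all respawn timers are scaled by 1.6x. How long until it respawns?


Respawn time = base * multiplier
= 180 * 1.6
= 288.0 seconds

288.0 seconds


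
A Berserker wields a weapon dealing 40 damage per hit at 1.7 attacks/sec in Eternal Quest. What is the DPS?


DPS = damage * attack_speed
= 40 * 1.7
= 68.0

68.0 DPS


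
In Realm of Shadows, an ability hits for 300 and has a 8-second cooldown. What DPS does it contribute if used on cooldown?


DPS = damage / cooldown
= 300 / 8
= 37.50

37.50 DPS


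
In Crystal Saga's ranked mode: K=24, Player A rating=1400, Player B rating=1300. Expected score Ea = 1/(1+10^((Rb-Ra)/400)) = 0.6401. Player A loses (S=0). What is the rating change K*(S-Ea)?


Elo update: delta = K * (S - Ea), where S = 0 (loses)
S - Ea = 0 - 0.6401 = -0.6401
Rating change = 24 * -0.6401
= -15.36

-15.36 rating points


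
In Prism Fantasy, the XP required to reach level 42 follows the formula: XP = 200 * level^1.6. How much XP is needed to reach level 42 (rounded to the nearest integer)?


XP = 200 * level^1.6
Substitute level = 42:
XP = 200 * 42^1.6
= 200 * 395.5477
= 79110

79110 XP


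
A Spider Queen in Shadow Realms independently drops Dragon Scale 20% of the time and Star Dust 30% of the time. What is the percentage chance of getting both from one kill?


For independent events, P(both) = P(A) * P(B)
= 20% * 30%
= 600 / 100 %
= 6.0%

6.0%


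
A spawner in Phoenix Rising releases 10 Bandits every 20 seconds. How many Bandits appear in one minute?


Spawns per minute = count * (60 / interval)
= 10 * (60 / 20)
= 10 * 3.0
= 30.0

30.0 per minute


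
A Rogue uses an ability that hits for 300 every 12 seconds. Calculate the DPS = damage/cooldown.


DPS = damage / cooldown
= 300 / 12
= 25.00

25.00 DPS


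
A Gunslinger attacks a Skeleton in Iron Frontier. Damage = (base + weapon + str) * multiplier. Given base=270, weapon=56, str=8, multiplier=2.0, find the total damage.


Sum base + weapon + str = 270 + 56 + 8 = 334
Multiply by 2.0:
334 * 2.0 = 668.0

668.0 damage


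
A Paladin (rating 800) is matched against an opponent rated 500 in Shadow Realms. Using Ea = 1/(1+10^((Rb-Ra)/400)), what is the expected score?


Elo expected score: Ea = 1/(1 + 10^((Rb-Ra)/400))
Rb - Ra = 500 - 800 = -300
(Rb-Ra)/400 = -300/400 = -0.75
10^-0.75 = 0.177828
Ea = 1/(1 + 0.177828) = 1/1.177828 = 0.8490

0.8490


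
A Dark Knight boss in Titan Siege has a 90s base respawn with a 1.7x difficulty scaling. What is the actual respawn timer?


Respawn time = base * multiplier
= 90 * 1.7
= 153.0 seconds

153.0 seconds


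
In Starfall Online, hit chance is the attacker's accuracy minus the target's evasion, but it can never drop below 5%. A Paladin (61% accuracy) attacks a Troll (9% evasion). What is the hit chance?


accuracy - evasion = 61 - 9 = 52
Apply floor: max(52, 5) = 52
Hit chance = 52%

52%


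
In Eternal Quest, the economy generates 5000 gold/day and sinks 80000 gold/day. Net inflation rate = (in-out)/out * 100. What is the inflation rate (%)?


Net gold = 5000 - 80000 = -75000
Inflation rate = net / sunk * 100 = -75000 / 80000 * 100
= -0.9375 * 100
= -93.75%

-93.75%


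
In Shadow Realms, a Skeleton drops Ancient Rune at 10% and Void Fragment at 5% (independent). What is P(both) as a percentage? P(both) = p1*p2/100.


For independent events, P(both) = P(A) * P(B)
= 10% * 5%
= 50 / 100 %
= 0.5%

0.5%


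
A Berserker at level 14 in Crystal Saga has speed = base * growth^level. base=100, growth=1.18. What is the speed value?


value = base * growth^level
= 100 * 1.18^14
= 100 * 10.147244
= 1014.72

1014.72 speed


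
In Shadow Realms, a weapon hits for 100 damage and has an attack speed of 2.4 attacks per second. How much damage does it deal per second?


DPS = damage * attack_speed
= 100 * 2.4
= 240.0

240.0 DPS


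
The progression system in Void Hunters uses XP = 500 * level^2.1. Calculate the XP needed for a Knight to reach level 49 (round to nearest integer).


XP = 500 * level^2.1
Substitute level = 49:
XP = 500 * 49^2.1
= 500 * 3543.3314
= 1771666

1771666 XP


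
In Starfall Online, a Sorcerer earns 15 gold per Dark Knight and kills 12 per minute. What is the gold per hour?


Gold per minute = 15 * 12 = 180
Gold per hour = 180 * 60 = 10800

10800 gold/hour


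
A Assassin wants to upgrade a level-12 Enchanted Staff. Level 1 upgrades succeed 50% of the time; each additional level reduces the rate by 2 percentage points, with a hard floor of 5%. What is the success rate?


raw_rate = 50 - 2 * (12 - 1)
= 50 - 2 * 11
= 50 - 22
= 28
Apply floor: max(28, 5) = 28%

28%


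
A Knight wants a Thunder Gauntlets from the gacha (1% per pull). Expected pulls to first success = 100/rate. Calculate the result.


Expected pulls for a geometric distribution = 1/p = 100 / rate%
= 100 / 1
= 100.0

100.0 pulls


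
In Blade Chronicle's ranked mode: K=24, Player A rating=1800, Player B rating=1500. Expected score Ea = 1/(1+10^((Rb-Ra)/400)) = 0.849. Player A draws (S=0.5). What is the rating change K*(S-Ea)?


Elo update: delta = K * (S - Ea), where S = 0.5 (draws)
S - Ea = 0.5 - 0.849 = -0.349
Rating change = 24 * -0.349
= -8.38

-8.38 rating points


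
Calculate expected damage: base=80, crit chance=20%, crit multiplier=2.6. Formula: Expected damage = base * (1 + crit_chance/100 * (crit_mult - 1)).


E[dmg] = base * (1 + crit_chance * (crit_mult - 1))
cc as decimal = 20/100 = 0.2
cm - 1 = 2.6 - 1 = 1.6
Bonus factor = 0.2 * 1.6 = 0.32
Total multiplier = 1 + 0.32 = 1.32
Expected damage = 80 * 1.32 = 105.60

105.60 damage


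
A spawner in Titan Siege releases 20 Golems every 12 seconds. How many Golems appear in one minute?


Spawns per minute = count * (60 / interval)
= 20 * (60 / 12)
= 20 * 5.0
= 100.0

100.0 per minute


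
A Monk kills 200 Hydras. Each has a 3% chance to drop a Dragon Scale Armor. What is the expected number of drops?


Expected drops = kills * (drop_rate / 100)
= 200 * (3 / 100)
= 200 * 0.03
= 6.0

6.0 drops


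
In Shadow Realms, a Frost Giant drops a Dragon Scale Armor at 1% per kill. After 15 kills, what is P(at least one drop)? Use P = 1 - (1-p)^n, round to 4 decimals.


P(at least one) = 1 - P(none) = 1 - (1-p)^n
p = 1/100 = 0.01
1 - p = 0.99
(1 - p)^15 = 0.99^15 = 0.860058
P(at least one) = 1 - 0.860058 = 0.1399

0.1399


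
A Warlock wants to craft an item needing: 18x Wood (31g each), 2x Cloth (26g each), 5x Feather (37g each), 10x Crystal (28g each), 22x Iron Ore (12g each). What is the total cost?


Cost breakdown:
  Wood: 18 * 31 = 558
  Cloth: 2 * 26 = 52
  Feather: 5 * 37 = 185
  Crystal: 10 * 28 = 280
  Iron Ore: 22 * 12 = 264
Total = 558 + 52 + 185 + 280 + 264 = 1339

1339 gold


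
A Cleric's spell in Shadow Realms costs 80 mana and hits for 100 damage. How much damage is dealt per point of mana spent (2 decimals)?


Efficiency = damage / mana
= 100 / 80
= 1.25

1.25 dmg/mana


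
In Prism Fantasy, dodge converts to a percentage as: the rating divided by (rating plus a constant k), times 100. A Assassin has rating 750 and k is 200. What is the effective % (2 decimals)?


effective% = rating / (rating + k) * 100
= 750 / (750 + 200) * 100
= 750 / 950 * 100
= 0.789474 * 100
= 78.95%

78.95%


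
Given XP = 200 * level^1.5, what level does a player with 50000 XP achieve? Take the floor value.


XP = 200 * level^1.5, so level = (XP / 200)^(1/1.5)
= (50000 / 200)^(1/1.5)
= 250.0^0.6667
= 39.685
Floor: level = 39

level 39


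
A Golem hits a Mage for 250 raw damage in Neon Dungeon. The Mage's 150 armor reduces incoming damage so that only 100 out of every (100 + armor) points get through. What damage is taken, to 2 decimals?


actual = 250 * 100 / (100 + 150)
= 250 * 100 / 250
= 25000 / 250
= 100.00

100.00 damage


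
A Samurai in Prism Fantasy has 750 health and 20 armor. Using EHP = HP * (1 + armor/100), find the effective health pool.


EHP = 750 * (1 + 20/100)
= 750 * (1 + 0.2)
= 750 * 1.2
= 900.0

900.0 EHP


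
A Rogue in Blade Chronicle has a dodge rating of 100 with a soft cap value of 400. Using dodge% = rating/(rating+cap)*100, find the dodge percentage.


dodge% = 100 / (100 + 400) * 100
= 100 / 500 * 100
= 0.2 * 100
= 20.00%

20.00%


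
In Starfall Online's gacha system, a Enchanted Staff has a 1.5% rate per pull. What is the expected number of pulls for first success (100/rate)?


Expected pulls for a geometric distribution = 1/p = 100 / rate%
= 100 / 1.5
= 66.67

66.67 pulls


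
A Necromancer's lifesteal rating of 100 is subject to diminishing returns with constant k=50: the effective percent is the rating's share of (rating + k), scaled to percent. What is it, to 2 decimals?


effective% = rating / (rating + k) * 100
= 100 / (100 + 50) * 100
= 100 / 150 * 100
= 0.666667 * 100
= 66.67%

66.67%


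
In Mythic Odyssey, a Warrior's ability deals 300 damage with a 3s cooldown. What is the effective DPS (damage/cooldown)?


DPS = damage / cooldown
= 300 / 3
= 100.00

100.00 DPS


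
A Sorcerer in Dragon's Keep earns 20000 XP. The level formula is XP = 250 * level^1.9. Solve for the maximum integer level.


XP = 250 * level^1.9, so level = (XP / 250)^(1/1.9)
= (20000 / 250)^(1/1.9)
= 80.0^0.5263
= 10.0375
Floor: level = 10

level 10


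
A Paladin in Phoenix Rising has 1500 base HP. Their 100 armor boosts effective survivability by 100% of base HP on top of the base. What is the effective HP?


EHP = 1500 * (1 + 100/100)
= 1500 * (1 + 1.0)
= 1500 * 2.0
= 3000.0

3000.0 EHP


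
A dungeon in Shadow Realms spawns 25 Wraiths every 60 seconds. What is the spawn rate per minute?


Spawns per minute = count * (60 / interval)
= 25 * (60 / 60)
= 25 * 1.0
= 25.0

25.0 per minute


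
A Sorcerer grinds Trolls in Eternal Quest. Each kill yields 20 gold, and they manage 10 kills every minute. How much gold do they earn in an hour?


Gold per minute = 20 * 10 = 200
Gold per hour = 200 * 60 = 12000

12000 gold/hour


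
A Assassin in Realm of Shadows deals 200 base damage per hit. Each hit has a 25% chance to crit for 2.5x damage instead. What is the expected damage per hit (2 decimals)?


E[dmg] = base * (1 + crit_chance * (crit_mult - 1))
cc as decimal = 25/100 = 0.25
cm - 1 = 2.5 - 1 = 1.5
Bonus factor = 0.25 * 1.5 = 0.375
Total multiplier = 1 + 0.375 = 1.375
Expected damage = 200 * 1.375 = 275.00

275.00 damage


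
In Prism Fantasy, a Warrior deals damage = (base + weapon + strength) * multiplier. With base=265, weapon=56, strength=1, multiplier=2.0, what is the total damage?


Sum base + weapon + str = 265 + 56 + 1 = 322
Multiply by 2.0:
322 * 2.0 = 644.0

644.0 damage


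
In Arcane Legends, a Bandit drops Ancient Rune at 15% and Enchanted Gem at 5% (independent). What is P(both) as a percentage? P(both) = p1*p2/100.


For independent events, P(both) = P(A) * P(B)
= 15% * 5%
= 75 / 100 %
= 0.75%

0.75%


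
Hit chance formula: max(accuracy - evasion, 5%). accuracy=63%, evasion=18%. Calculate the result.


accuracy - evasion = 63 - 18 = 45
Apply floor: max(45, 5) = 45
Hit chance = 45%

45%


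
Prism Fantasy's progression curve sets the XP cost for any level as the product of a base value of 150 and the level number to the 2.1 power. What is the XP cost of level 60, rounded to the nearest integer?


XP = 150 * level^2.1
Substitute level = 60:
XP = 150 * 60^2.1
= 150 * 5421.4771
= 813222

813222 XP


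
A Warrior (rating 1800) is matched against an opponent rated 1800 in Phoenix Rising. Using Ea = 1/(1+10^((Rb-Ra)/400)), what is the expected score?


Elo expected score: Ea = 1/(1 + 10^((Rb-Ra)/400))
Rb - Ra = 1800 - 1800 = 0
(Rb-Ra)/400 = 0/400 = 0.0
10^0.0 = 1.0
Ea = 1/(1 + 1.0) = 1/2.0 = 0.5000

0.5000


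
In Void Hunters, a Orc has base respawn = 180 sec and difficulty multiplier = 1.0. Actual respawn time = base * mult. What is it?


Respawn time = base * multiplier
= 180 * 1.0
= 180.0 seconds

180.0 seconds


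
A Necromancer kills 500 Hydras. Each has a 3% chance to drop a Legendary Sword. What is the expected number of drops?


Expected drops = kills * (drop_rate / 100)
= 500 * (3 / 100)
= 500 * 0.03
= 15.0

15.0 drops


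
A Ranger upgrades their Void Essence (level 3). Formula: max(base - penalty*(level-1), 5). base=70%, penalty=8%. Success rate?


raw_rate = 70 - 8 * (3 - 1)
= 70 - 8 * 2
= 70 - 16
= 54
Apply floor: max(54, 5) = 54%

54%


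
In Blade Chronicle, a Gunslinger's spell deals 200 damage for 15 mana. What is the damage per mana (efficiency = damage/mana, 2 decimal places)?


Efficiency = damage / mana
= 200 / 15
= 13.33

13.33 dmg/mana


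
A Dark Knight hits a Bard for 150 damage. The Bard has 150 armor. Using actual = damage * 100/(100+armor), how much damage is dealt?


actual = 150 * 100 / (100 + 150)
= 150 * 100 / 250
= 15000 / 250
= 60.00

60.00 damage


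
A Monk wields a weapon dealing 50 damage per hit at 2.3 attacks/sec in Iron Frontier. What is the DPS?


DPS = damage * attack_speed
= 50 * 2.3
= 115.0

115.0 DPS


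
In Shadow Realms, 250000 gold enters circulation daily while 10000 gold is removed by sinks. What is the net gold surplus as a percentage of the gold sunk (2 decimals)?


Net gold = 250000 - 10000 = 240000
Inflation rate = net / sunk * 100 = 240000 / 10000 * 100
= 24.0 * 100
= 2400.00%

2400.00%


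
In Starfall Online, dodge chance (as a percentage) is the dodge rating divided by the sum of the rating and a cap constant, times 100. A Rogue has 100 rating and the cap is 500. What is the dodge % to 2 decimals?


dodge% = 100 / (100 + 500) * 100
= 100 / 600 * 100
= 0.166667 * 100
= 16.67%

16.67%


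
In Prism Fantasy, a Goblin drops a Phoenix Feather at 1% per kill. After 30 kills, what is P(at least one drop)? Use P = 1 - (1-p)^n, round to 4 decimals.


P(at least one) = 1 - P(none) = 1 - (1-p)^n
p = 1/100 = 0.01
1 - p = 0.99
(1 - p)^30 = 0.99^30 = 0.739700
P(at least one) = 1 - 0.739700 = 0.2603

0.2603


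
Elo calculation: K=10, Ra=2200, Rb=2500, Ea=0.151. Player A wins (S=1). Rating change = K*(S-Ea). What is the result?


Elo update: delta = K * (S - Ea), where S = 1 (wins)
S - Ea = 1 - 0.151 = 0.849
Rating change = 10 * 0.849
= 8.49

8.49 rating points


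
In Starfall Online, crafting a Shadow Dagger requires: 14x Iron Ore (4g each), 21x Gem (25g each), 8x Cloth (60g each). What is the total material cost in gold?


Cost breakdown:
  Iron Ore: 14 * 4 = 56
  Gem: 21 * 25 = 525
  Cloth: 8 * 60 = 480
Total = 56 + 525 + 480 = 1061

1061 gold


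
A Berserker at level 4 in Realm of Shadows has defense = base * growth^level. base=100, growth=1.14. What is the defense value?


value = base * growth^level
= 100 * 1.14^4
= 100 * 1.68896
= 168.90

168.90 defense


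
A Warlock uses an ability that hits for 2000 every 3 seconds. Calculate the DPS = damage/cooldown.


DPS = damage / cooldown
= 2000 / 3
= 666.67

666.67 DPS


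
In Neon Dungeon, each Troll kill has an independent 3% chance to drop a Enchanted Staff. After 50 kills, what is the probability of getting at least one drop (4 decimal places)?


P(at least one) = 1 - P(none) = 1 - (1-p)^n
p = 3/100 = 0.03
1 - p = 0.97
(1 - p)^50 = 0.97^50 = 0.218065
P(at least one) = 1 - 0.218065 = 0.7819

0.7819


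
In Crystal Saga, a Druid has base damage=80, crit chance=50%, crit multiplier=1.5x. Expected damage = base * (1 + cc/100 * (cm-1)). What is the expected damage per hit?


E[dmg] = base * (1 + crit_chance * (crit_mult - 1))
cc as decimal = 50/100 = 0.5
cm - 1 = 1.5 - 1 = 0.5
Bonus factor = 0.5 * 0.5 = 0.25
Total multiplier = 1 + 0.25 = 1.25
Expected damage = 80 * 1.25 = 100.00

100.00 damage


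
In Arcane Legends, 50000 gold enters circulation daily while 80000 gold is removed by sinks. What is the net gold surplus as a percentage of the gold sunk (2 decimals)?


Net gold = 50000 - 80000 = -30000
Inflation rate = net / sunk * 100 = -30000 / 80000 * 100
= -0.375 * 100
= -37.50%

-37.50%


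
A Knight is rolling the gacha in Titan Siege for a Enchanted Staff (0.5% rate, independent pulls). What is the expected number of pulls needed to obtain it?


Expected pulls for a geometric distribution = 1/p = 100 / rate%
= 100 / 0.5
= 200.0

200.0 pulls


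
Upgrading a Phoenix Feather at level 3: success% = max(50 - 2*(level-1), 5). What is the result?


raw_rate = 50 - 2 * (3 - 1)
= 50 - 2 * 2
= 50 - 4
= 46
Apply floor: max(46, 5) = 46%

46%


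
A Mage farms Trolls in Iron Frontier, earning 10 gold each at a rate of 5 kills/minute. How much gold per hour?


Gold per minute = 10 * 5 = 50
Gold per hour = 50 * 60 = 3000

3000 gold/hour


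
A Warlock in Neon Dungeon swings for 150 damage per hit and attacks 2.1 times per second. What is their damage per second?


DPS = damage * attack_speed
= 150 * 2.1
= 315.0

315.0 DPS


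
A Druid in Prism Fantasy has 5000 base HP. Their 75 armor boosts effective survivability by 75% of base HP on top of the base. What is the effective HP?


EHP = 5000 * (1 + 75/100)
= 5000 * (1 + 0.75)
= 5000 * 1.75
= 8750.0

8750.0 EHP


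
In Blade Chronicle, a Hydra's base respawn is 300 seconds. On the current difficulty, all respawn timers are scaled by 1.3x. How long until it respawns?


Respawn time = base * multiplier
= 300 * 1.3
= 390.0 seconds

390.0 seconds


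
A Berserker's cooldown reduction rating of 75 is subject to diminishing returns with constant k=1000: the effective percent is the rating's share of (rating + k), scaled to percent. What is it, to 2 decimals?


effective% = rating / (rating + k) * 100
= 75 / (75 + 1000) * 100
= 75 / 1075 * 100
= 0.069767 * 100
= 6.98%

6.98%


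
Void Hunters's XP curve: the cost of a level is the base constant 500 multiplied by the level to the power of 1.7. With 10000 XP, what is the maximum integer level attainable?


XP = 500 * level^1.7, so level = (XP / 500)^(1/1.7)
= (10000 / 500)^(1/1.7)
= 20.0^0.5882
= 5.8252
Floor: level = 5

level 5


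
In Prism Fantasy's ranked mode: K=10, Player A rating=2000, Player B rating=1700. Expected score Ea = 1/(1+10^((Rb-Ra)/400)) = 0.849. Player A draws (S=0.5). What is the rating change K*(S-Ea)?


Elo update: delta = K * (S - Ea), where S = 0.5 (draws)
S - Ea = 0.5 - 0.849 = -0.349
Rating change = 10 * -0.349
= -3.49

-3.49 rating points


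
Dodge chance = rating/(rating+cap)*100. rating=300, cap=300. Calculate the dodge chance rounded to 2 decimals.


dodge% = 300 / (300 + 300) * 100
= 300 / 600 * 100
= 0.5 * 100
= 50.00%

50.00%


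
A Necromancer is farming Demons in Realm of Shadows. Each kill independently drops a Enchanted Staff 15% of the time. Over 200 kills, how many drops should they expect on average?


Expected drops = kills * (drop_rate / 100)
= 200 * (15 / 100)
= 200 * 0.15
= 30.0

30.0 drops


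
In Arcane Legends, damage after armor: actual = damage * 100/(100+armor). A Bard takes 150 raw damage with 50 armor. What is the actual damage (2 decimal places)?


actual = 150 * 100 / (100 + 50)
= 150 * 100 / 150
= 15000 / 150
= 100.00

100.00 damage


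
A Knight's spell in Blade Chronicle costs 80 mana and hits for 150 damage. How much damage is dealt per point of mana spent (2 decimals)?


Efficiency = damage / mana
= 150 / 80
= 1.88

1.88 dmg/mana


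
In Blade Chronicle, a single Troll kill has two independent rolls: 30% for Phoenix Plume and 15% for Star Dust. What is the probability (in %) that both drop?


For independent events, P(both) = P(A) * P(B)
= 30% * 15%
= 450 / 100 %
= 4.5%

4.5%


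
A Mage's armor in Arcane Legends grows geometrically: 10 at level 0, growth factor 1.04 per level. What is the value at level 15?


value = base * growth^level
= 10 * 1.04^15
= 10 * 1.800944
= 18.01

18.01 armor


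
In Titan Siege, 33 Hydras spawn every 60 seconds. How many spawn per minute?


Spawns per minute = count * (60 / interval)
= 33 * (60 / 60)
= 33 * 1.0
= 33.0

33.0 per minute


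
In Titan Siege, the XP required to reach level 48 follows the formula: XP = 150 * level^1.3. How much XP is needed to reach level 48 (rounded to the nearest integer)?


XP = 150 * level^1.3
Substitute level = 48:
XP = 150 * 48^1.3
= 150 * 153.3252
= 22999

22999 XP


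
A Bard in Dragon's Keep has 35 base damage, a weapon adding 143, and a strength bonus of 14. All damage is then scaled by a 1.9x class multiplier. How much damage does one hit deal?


Sum base + weapon + str = 35 + 143 + 14 = 192
Multiply by 1.9:
192 * 1.9 = 364.8

364.8 damage


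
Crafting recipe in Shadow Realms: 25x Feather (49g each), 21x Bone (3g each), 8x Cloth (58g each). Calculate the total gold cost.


Cost breakdown:
  Feather: 25 * 49 = 1225
  Bone: 21 * 3 = 63
  Cloth: 8 * 58 = 464
Total = 1225 + 63 + 464 = 1752

1752 gold


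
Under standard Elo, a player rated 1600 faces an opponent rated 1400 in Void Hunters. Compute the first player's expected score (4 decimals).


Elo expected score: Ea = 1/(1 + 10^((Rb-Ra)/400))
Rb - Ra = 1400 - 1600 = -200
(Rb-Ra)/400 = -200/400 = -0.5
10^-0.5 = 0.316228
Ea = 1/(1 + 0.316228) = 1/1.316228 = 0.7597

0.7597


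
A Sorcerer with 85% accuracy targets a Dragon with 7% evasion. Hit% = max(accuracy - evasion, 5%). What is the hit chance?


accuracy - evasion = 85 - 7 = 78
Apply floor: max(78, 5) = 78
Hit chance = 78%

78%


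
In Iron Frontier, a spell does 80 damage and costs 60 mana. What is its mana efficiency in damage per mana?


Efficiency = damage / mana
= 80 / 60
= 1.33

1.33 dmg/mana


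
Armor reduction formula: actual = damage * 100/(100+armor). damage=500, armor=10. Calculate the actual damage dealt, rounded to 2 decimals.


actual = 500 * 100 / (100 + 10)
= 500 * 100 / 110
= 50000 / 110
= 454.55

454.55 damage


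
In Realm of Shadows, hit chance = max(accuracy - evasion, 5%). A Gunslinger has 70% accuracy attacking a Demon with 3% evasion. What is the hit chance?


accuracy - evasion = 70 - 3 = 67
Apply floor: max(67, 5) = 67
Hit chance = 67%

67%


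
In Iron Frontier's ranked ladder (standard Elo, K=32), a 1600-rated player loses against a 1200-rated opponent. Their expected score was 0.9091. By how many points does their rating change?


Elo update: delta = K * (S - Ea), where S = 0 (loses)
S - Ea = 0 - 0.9091 = -0.9091
Rating change = 32 * -0.9091
= -29.09

-29.09 rating points


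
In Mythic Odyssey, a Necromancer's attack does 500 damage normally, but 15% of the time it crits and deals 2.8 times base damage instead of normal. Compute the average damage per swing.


E[dmg] = base * (1 + crit_chance * (crit_mult - 1))
cc as decimal = 15/100 = 0.15
cm - 1 = 2.8 - 1 = 1.8
Bonus factor = 0.15 * 1.8 = 0.27
Total multiplier = 1 + 0.27 = 1.27
Expected damage = 500 * 1.27 = 635.00

635.00 damage


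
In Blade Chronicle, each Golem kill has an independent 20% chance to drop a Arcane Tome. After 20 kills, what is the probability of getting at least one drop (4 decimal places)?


P(at least one) = 1 - P(none) = 1 - (1-p)^n
p = 20/100 = 0.2
1 - p = 0.8
(1 - p)^20 = 0.8^20 = 0.011529
P(at least one) = 1 - 0.011529 = 0.9885

0.9885


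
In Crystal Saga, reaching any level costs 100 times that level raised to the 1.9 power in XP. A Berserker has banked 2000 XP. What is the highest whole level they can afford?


XP = 100 * level^1.9, so level = (XP / 100)^(1/1.9)
= (2000 / 100)^(1/1.9)
= 20.0^0.5263
= 4.839
Floor: level = 4

level 4


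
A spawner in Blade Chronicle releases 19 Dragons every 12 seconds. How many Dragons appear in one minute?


Spawns per minute = count * (60 / interval)
= 19 * (60 / 12)
= 19 * 5.0
= 95.0

95.0 per minute


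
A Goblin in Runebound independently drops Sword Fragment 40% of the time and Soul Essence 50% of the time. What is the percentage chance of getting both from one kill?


For independent events, P(both) = P(A) * P(B)
= 40% * 50%
= 2000 / 100 %
= 20.0%

20.0%


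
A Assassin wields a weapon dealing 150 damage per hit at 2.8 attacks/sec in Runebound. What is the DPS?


DPS = damage * attack_speed
= 150 * 2.8
= 420.0

420.0 DPS
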